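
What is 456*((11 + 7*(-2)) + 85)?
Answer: 37392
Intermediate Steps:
456*((11 + 7*(-2)) + 85) = 456*((11 - 14) + 85) = 456*(-3 + 85) = 456*82 = 37392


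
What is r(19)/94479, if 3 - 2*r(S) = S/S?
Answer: 1/94479 ≈ 1.0584e-5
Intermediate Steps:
r(S) = 1 (r(S) = 3/2 - S/(2*S) = 3/2 - 1/2*1 = 3/2 - 1/2 = 1)
r(19)/94479 = 1/94479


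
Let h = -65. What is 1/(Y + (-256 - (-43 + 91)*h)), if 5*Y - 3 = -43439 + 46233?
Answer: 5/17117 ≈ 0.00029211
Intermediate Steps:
Y = 2797/5 (Y = ⅗ + (-43439 + 46233)/5 = ⅗ + (⅕)*2794 = ⅗ + 2794/5 = 2797/5 ≈ 559.40)
1/(Y + (-256 - (-43 + 91)*h)) = 1/(2797/5 + (-256 - (-43 + 91)*(-65))) = 1/(2797/5 + (-256 - 48*(-65))) = 1/(2797/5 + (-256 - 1*(-3120))) = 1/(2797/5 + (-256 + 3120)) = 1/(2797/5 + 2864) = 1/(17117/5) = 5/17117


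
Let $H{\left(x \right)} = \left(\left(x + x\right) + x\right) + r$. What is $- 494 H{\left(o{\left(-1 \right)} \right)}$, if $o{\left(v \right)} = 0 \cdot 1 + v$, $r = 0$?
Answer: $1482$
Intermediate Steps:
$o{\left(v \right)} = v$ ($o{\left(v \right)} = 0 + v = v$)
$H{\left(x \right)} = 3 x$ ($H{\left(x \right)} = \left(\left(x + x\right) + x\right) + 0 = \left(2 x + x\right) + 0 = 3 x + 0 = 3 x$)
$- 494 H{\left(o{\left(-1 \right)} \right)} = - 494 \cdot 3 \left(-1\right) = \left(-494\right) \left(-3\right) = 1482$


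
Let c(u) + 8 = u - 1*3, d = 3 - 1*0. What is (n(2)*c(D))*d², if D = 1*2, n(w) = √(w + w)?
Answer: -162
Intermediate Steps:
n(w) = √2*√w (n(w) = √(2*w) = √2*√w)
D = 2
d = 3 (d = 3 + 0 = 3)
c(u) = -11 + u (c(u) = -8 + (u - 1*3) = -8 + (u - 3) = -8 + (-3 + u) = -11 + u)
(n(2)*c(D))*d² = ((√2*√2)*(-11 + 2))*3² = (2*(-9))*9 = -18*9 = -162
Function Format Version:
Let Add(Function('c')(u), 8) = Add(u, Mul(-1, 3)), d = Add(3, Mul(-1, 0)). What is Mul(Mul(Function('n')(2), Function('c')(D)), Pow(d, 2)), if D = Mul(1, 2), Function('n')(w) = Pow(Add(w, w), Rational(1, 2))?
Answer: -162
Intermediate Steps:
Function('n')(w) = Mul(Pow(2, Rational(1, 2)), Pow(w, Rational(1, 2))) (Function('n')(w) = Pow(Mul(2, w), Rational(1, 2)) = Mul(Pow(2, Rational(1, 2)), Pow(w, Rational(1, 2))))
D = 2
d = 3 (d = Add(3, 0) = 3)
Function('c')(u) = Add(-11, u) (Function('c')(u) = Add(-8, Add(u, Mul(-1, 3))) = Add(-8, Add(u, -3)) = Add(-8, Add(-3, u)) = Add(-11, u))
Mul(Mul(Function('n')(2), Function('c')(D)), Pow(d, 2)) = Mul(Mul(Mul(Pow(2, Rational(1, 2)), Pow(2, Rational(1, 2))), Add(-11, 2)), Pow(3, 2)) = Mul(Mul(2, -9), 9) = Mul(-18, 9) = -162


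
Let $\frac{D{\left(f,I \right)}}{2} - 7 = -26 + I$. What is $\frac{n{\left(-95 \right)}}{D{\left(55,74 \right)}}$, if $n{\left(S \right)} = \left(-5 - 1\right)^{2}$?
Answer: $\frac{18}{55} \approx 0.32727$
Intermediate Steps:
$D{\left(f,I \right)} = -38 + 2 I$ ($D{\left(f,I \right)} = 14 + 2 \left(-26 + I\right) = 14 + \left(-52 + 2 I\right) = -38 + 2 I$)
$n{\left(S \right)} = 36$ ($n{\left(S \right)} = \left(-6\right)^{2} = 36$)
$\frac{n{\left(-95 \right)}}{D{\left(55,74 \right)}} = \frac{36}{-38 + 2 \cdot 74} = \frac{36}{-38 + 148} = \frac{36}{110} = 36 \cdot \frac{1}{110} = \frac{18}{55}$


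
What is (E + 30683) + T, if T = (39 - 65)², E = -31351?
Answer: 8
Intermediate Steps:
T = 676 (T = (-26)² = 676)
(E + 30683) + T = (-31351 + 30683) + 676 = -668 + 676 = 8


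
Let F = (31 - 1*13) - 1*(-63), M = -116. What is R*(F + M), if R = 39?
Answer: -1365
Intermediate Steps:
F = 81 (F = (31 - 13) + 63 = 18 + 63 = 81)
R*(F + M) = 39*(81 - 116) = 39*(-35) = -1365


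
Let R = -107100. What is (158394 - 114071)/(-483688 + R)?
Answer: -44323/590788 ≈ -0.075024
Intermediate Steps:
(158394 - 114071)/(-483688 + R) = (158394 - 114071)/(-483688 - 107100) = 44323/(-590788) = 44323*(-1/590788) = -44323/590788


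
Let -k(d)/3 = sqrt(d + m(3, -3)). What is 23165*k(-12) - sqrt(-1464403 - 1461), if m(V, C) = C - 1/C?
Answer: 2*I*(-sqrt(366466) - 23165*sqrt(33)) ≈ -2.6736e+5*I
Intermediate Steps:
k(d) = -3*sqrt(-8/3 + d) (k(d) = -3*sqrt(d + (-3 - 1/(-3))) = -3*sqrt(d + (-3 - 1*(-1/3))) = -3*sqrt(d + (-3 + 1/3)) = -3*sqrt(d - 8/3) = -3*sqrt(-8/3 + d))
23165*k(-12) - sqrt(-1464403 - 1461) = 23165*(-sqrt(-24 + 9*(-12))) - sqrt(-1464403 - 1461) = 23165*(-sqrt(-24 - 108)) - sqrt(-1465864) = 23165*(-sqrt(-132)) - 2*I*sqrt(366466) = 23165*(-2*I*sqrt(33)) - 2*I*sqrt(366466) = -46330*I*sqrt(33) - 2*I*sqrt(366466)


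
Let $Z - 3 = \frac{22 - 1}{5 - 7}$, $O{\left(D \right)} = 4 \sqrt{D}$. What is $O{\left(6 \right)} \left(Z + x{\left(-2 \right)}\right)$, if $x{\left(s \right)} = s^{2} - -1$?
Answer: $- 10 \sqrt{6} \approx -24.495$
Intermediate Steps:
$Z = - \frac{15}{2}$ ($Z = 3 + \frac{22 - 1}{5 - 7} = 3 + \frac{21}{-2} = 3 + 21 \left(- \frac{1}{2}\right) = 3 - \frac{21}{2} = - \frac{15}{2} \approx -7.5$)
$x{\left(s \right)} = 1 + s^{2}$ ($x{\left(s \right)} = s^{2} + 1 = 1 + s^{2}$)
$O{\left(6 \right)} \left(Z + x{\left(-2 \right)}\right) = 4 \sqrt{6} \left(- \frac{15}{2} + \left(1 + \left(-2\right)^{2}\right)\right) = 4 \sqrt{6} \left(- \frac{15}{2} + \left(1 + 4\right)\right) = 4 \sqrt{6} \left(- \frac{15}{2} + 5\right) = 4 \sqrt{6} \left(- \frac{5}{2}\right) = - 10 \sqrt{6}$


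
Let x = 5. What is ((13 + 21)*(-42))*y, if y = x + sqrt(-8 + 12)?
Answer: -9996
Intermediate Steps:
y = 7 (y = 5 + sqrt(-8 + 12) = 5 + sqrt(4) = 5 + 2 = 7)
((13 + 21)*(-42))*y = ((13 + 21)*(-42))*7 = (34*(-42))*7 = -1428*7 = -9996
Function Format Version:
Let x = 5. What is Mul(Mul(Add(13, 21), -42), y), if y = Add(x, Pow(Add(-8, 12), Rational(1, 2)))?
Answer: -9996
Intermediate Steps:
y = 7 (y = Add(5, Pow(Add(-8, 12), Rational(1, 2))) = Add(5, Pow(4, Rational(1, 2))) = Add(5, 2) = 7)
Mul(Mul(Add(13, 21), -42), y) = Mul(Mul(Add(13, 21), -42), 7) = Mul(Mul(34, -42), 7) = Mul(-1428, 7) = -9996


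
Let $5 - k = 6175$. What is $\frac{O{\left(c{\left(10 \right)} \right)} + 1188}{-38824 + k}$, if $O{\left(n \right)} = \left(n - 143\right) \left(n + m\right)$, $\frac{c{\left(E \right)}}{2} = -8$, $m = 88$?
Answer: $\frac{1710}{7499} \approx 0.22803$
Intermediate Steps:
$c{\left(E \right)} = -16$ ($c{\left(E \right)} = 2 \left(-8\right) = -16$)
$O{\left(n \right)} = \left(-143 + n\right) \left(88 + n\right)$ ($O{\left(n \right)} = \left(n - 143\right) \left(n + 88\right) = \left(-143 + n\right) \left(88 + n\right)$)
$k = -6170$ ($k = 5 - 6175 = -6170$)
$\frac{O{\left(c{\left(10 \right)} \right)} + 1188}{-38824 + k} = \frac{\left(-12584 + \left(-16\right)^{2} - -880\right) + 1188}{-38824 - 6170} = \frac{\left(-12584 + 256 + 880\right) + 1188}{-44994} = \left(-11448 + 1188\right) \left(- \frac{1}{44994}\right) = \left(-10260\right) \left(- \frac{1}{44994}\right) = \frac{1710}{7499}$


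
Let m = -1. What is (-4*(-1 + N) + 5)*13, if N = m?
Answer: 169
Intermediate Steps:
N = -1
(-4*(-1 + N) + 5)*13 = (-4*(-1 - 1) + 5)*13 = (-4*(-2) + 5)*13 = (8 + 5)*13 = 13*13 = 169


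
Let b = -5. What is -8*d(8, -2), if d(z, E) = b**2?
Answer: -200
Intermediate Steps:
d(z, E) = 25 (d(z, E) = (-5)**2 = 25)
-8*d(8, -2) = -8*25 = -200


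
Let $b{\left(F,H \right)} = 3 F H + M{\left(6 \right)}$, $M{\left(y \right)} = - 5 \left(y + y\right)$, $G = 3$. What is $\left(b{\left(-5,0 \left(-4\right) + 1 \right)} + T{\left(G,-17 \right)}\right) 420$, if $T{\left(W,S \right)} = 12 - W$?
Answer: $-27720$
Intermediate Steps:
$M{\left(y \right)} = - 10 y$ ($M{\left(y \right)} = - 5 \cdot 2 y = - 10 y$)
$b{\left(F,H \right)} = -60 + 3 F H$ ($b{\left(F,H \right)} = 3 F H - 60 = -60 + 3 F H$)
$\left(b{\left(-5,0 \left(-4\right) + 1 \right)} + T{\left(G,-17 \right)}\right) 420 = \left(\left(-60 + 3 \left(-5\right) \left(0 \left(-4\right) + 1\right)\right) + \left(12 - 3\right)\right) 420 = \left(\left(-60 + 3 \left(-5\right) \left(0 + 1\right)\right) + \left(12 - 3\right)\right) 420 = \left(\left(-60 + 3 \left(-5\right) 1\right) + 9\right) 420 = \left(\left(-60 - 15\right) + 9\right) 420 = \left(-75 + 9\right) 420 = \left(-66\right) 420 = -27720$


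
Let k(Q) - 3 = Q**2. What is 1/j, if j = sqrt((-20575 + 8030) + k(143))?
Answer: sqrt(7907)/7907 ≈ 0.011246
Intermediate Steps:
k(Q) = 3 + Q**2
j = sqrt(7907) (j = sqrt((-20575 + 8030) + (3 + 143**2)) = sqrt(-12545 + (3 + 20449)) = sqrt(-12545 + 20452) = sqrt(7907) ≈ 88.921)
1/j = 1/(sqrt(7907)) = sqrt(7907)/7907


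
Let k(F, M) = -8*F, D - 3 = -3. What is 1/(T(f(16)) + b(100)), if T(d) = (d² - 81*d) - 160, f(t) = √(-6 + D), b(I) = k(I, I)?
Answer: I/(3*(-322*I + 27*√6)) ≈ -0.00099329 + 0.00020401*I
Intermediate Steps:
D = 0 (D = 3 - 3 = 0)
b(I) = -8*I
f(t) = I*√6 (f(t) = √(-6 + 0) = √(-6) = I*√6)
T(d) = -160 + d² - 81*d
1/(T(f(16)) + b(100)) = 1/((-160 + (I*√6)² - 81*I*√6) - 8*100) = 1/((-160 - 6 - 81*I*√6) - 800) = 1/((-166 - 81*I*√6) - 800) = 1/(-966 - 81*I*√6)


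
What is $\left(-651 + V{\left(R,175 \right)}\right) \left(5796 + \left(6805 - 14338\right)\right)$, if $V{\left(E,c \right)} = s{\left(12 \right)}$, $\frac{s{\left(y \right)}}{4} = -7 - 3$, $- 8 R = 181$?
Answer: $1200267$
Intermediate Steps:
$R = - \frac{181}{8}$ ($R = \left(- \frac{1}{8}\right) 181 = - \frac{181}{8} \approx -22.625$)
$s{\left(y \right)} = -40$ ($s{\left(y \right)} = 4 \left(-7 - 3\right) = 4 \left(-10\right) = -40$)
$V{\left(E,c \right)} = -40$
$\left(-651 + V{\left(R,175 \right)}\right) \left(5796 + \left(6805 - 14338\right)\right) = \left(-651 - 40\right) \left(5796 + \left(6805 - 14338\right)\right) = - 691 \left(5796 + \left(6805 - 14338\right)\right) = - 691 \left(5796 - 7533\right) = \left(-691\right) \left(-1737\right) = 1200267$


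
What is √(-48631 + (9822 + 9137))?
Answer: 2*I*√7418 ≈ 172.26*I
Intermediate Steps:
√(-48631 + (9822 + 9137)) = √(-48631 + 18959) = √(-29672) = 2*I*√7418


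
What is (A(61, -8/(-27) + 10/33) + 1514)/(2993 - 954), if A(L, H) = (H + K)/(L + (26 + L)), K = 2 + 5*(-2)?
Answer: 33273593/44813142 ≈ 0.74250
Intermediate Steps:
K = -8 (K = 2 - 10 = -8)
A(L, H) = (-8 + H)/(26 + 2*L) (A(L, H) = (H - 8)/(L + (26 + L)) = (-8 + H)/(26 + 2*L))
(A(61, -8/(-27) + 10/33) + 1514)/(2993 - 954) = ((-8 + (-8/(-27) + 10/33))/(2*(13 + 61)) + 1514)/(2993 - 954) = ((½)*(-8 + (-8*(-1/27) + 10*(1/33)))/74 + 1514)/2039 = ((½)*(1/74)*(-8 + (8/27 + 10/33)) + 1514)*(1/2039) = ((½)*(1/74)*(-8 + 178/297) + 1514)*(1/2039) = ((½)*(1/74)*(-2198/297) + 1514)*(1/2039) = (-1099/21978 + 1514)*(1/2039) = (33273593/21978)*(1/2039) = 33273593/44813142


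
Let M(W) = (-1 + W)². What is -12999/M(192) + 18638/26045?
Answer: 341373923/950147645 ≈ 0.35929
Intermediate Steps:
-12999/M(192) + 18638/26045 = -12999/(-1 + 192)² + 18638/26045 = -12999/(191²) + 18638*(1/26045) = -12999/36481 + 18638/26045 = 341373923/950147645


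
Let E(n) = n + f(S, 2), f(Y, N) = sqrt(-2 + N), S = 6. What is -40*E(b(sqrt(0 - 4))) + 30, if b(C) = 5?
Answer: -170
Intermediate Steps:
E(n) = n (E(n) = n + sqrt(-2 + 2) = n + sqrt(0) = n + 0 = n)
-40*E(b(sqrt(0 - 4))) + 30 = -40*5 + 30 = -200 + 30 = -170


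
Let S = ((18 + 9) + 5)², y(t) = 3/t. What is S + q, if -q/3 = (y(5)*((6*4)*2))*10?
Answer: 160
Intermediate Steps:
q = -864 (q = -3*(3/5)*((6*4)*2)*10 = -3*(3*(⅕))*(24*2)*10 = -3*(⅗)*48*10 = -432*10/5 = -3*288 = -864)
S = 1024 (S = (27 + 5)² = 32² = 1024)
S + q = 1024 - 864 = 160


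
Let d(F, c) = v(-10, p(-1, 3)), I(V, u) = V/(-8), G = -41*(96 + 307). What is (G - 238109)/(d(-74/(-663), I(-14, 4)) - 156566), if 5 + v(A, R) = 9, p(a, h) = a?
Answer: 18188/11183 ≈ 1.6264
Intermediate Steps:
v(A, R) = 4 (v(A, R) = -5 + 9 = 4)
G = -16523 (G = -41*403 = -16523)
I(V, u) = -V/8 (I(V, u) = V*(-⅛) = -V/8)
d(F, c) = 4
(G - 238109)/(d(-74/(-663), I(-14, 4)) - 156566) = (-16523 - 238109)/(4 - 156566) = -254632/(-156562) = -254632*(-1/156562) = 18188/11183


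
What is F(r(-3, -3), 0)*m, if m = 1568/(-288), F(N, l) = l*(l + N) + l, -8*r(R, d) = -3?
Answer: 0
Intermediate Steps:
r(R, d) = 3/8 (r(R, d) = -⅛*(-3) = 3/8)
F(N, l) = l + l*(N + l) (F(N, l) = l*(N + l) + l = l + l*(N + l))
m = -49/9 (m = 1568*(-1/288) = -49/9 ≈ -5.4444)
F(r(-3, -3), 0)*m = (0*(1 + 3/8 + 0))*(-49/9) = (0*(11/8))*(-49/9) = 0*(-49/9) = 0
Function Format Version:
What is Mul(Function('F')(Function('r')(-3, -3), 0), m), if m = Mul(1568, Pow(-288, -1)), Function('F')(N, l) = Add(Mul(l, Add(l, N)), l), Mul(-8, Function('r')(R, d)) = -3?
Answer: 0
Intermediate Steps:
Function('r')(R, d) = Rational(3, 8) (Function('r')(R, d) = Mul(Rational(-1, 8), -3) = Rational(3, 8))
Function('F')(N, l) = Add(l, Mul(l, Add(N, l))) (Function('F')(N, l) = Add(Mul(l, Add(N, l)), l) = Add(l, Mul(l, Add(N, l))))
m = Rational(-49, 9) (m = Mul(1568, Rational(-1, 288)) = Rational(-49, 9) ≈ -5.4444)
Mul(Function('F')(Function('r')(-3, -3), 0), m) = Mul(Mul(0, Add(1, Rational(3, 8), 0)), Rational(-49, 9)) = Mul(Mul(0, Rational(11, 8)), Rational(-49, 9)) = Mul(0, Rational(-49, 9)) = 0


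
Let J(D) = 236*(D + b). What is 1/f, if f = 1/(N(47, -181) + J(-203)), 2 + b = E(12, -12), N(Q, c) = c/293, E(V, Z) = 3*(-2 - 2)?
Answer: -15005297/293 ≈ -51213.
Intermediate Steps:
E(V, Z) = -12 (E(V, Z) = 3*(-4) = -12)
N(Q, c) = c/293 (N(Q, c) = c*(1/293) = c/293)
b = -14 (b = -2 - 12 = -14)
J(D) = -3304 + 236*D (J(D) = 236*(D - 14) = 236*(-14 + D) = -3304 + 236*D)
f = -293/15005297 (f = 1/((1/293)*(-181) + (-3304 + 236*(-203))) = 1/(-181/293 + (-3304 - 47908)) = 1/(-181/293 - 51212) = 1/(-15005297/293) = -293/15005297 ≈ -1.9526e-5)
1/f = 1/(-293/15005297) = -15005297/293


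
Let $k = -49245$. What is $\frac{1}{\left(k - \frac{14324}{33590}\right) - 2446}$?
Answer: $- \frac{16795}{868157507} \approx -1.9346 \cdot 10^{-5}$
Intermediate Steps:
$\frac{1}{\left(k - \frac{14324}{33590}\right) - 2446} = \frac{1}{\left(-49245 - \frac{14324}{33590}\right) - 2446} = \frac{1}{\left(-49245 - \frac{7162}{16795}\right) - 2446} = \frac{1}{- \frac{827076937}{16795} - 2446} = \frac{1}{- \frac{868157507}{16795}} = - \frac{16795}{868157507}$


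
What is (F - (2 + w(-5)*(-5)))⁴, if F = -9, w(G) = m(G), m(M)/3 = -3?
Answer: 9834496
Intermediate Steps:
m(M) = -9 (m(M) = 3*(-3) = -9)
w(G) = -9
(F - (2 + w(-5)*(-5)))⁴ = (-9 - (2 - 9*(-5)))⁴ = (-9 - (2 + 45))⁴ = (-9 - 1*47)⁴ = (-9 - 47)⁴ = (-56)⁴ = 9834496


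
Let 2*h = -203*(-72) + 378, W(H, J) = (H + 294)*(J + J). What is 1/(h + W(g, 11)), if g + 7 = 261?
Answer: 1/19553 ≈ 5.1143e-5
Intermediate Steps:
g = 254 (g = -7 + 261 = 254)
W(H, J) = 2*J*(294 + H) (W(H, J) = (294 + H)*(2*J) = 2*J*(294 + H))
h = 7497 (h = (-203*(-72) + 378)/2 = (14616 + 378)/2 = (½)*14994 = 7497)
1/(h + W(g, 11)) = 1/(7497 + 2*11*(294 + 254)) = 1/(7497 + 2*11*548) = 1/(7497 + 12056) = 1/19553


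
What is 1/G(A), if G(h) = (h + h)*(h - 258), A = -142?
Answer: 1/113600 ≈ 8.8028e-6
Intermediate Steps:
G(h) = 2*h*(-258 + h) (G(h) = (2*h)*(-258 + h) = 2*h*(-258 + h))
1/G(A) = 1/(2*(-142)*(-258 - 142)) = 1/(2*(-142)*(-400)) = 1/113600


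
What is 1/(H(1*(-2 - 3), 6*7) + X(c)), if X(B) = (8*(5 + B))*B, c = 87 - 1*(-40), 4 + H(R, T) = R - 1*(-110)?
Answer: 1/134213 ≈ 7.4508e-6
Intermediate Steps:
H(R, T) = 106 + R (H(R, T) = -4 + (R - 1*(-110)) = -4 + (R + 110) = -4 + (110 + R) = 106 + R)
c = 127 (c = 87 + 40 = 127)
X(B) = B*(40 + 8*B) (X(B) = (40 + 8*B)*B = B*(40 + 8*B))
1/(H(1*(-2 - 3), 6*7) + X(c)) = 1/((106 + 1*(-2 - 3)) + 8*127*(5 + 127)) = 1/((106 + 1*(-5)) + 8*127*132) = 1/((106 - 5) + 134112) = 1/(101 + 134112) = 1/134213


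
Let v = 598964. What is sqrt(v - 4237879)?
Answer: I*sqrt(3638915) ≈ 1907.6*I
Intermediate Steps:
sqrt(v - 4237879) = sqrt(598964 - 4237879) = sqrt(-3638915) = I*sqrt(3638915)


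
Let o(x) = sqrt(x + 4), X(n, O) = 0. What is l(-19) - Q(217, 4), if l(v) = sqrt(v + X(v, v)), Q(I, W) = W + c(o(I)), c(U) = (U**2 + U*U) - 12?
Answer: -434 + I*sqrt(19) ≈ -434.0 + 4.3589*I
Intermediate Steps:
o(x) = sqrt(4 + x)
c(U) = -12 + 2*U**2 (c(U) = (U**2 + U**2) - 12 = 2*U**2 - 12 = -12 + 2*U**2)
Q(I, W) = -4 + W + 2*I (Q(I, W) = W + (-12 + 2*(sqrt(4 + I))**2) = W + (-12 + 2*(4 + I)) = W + (-12 + (8 + 2*I)) = W + (-4 + 2*I) = -4 + W + 2*I)
l(v) = sqrt(v) (l(v) = sqrt(v + 0) = sqrt(v))
l(-19) - Q(217, 4) = sqrt(-19) - (-4 + 4 + 2*217) = I*sqrt(19) - (-4 + 4 + 434) = I*sqrt(19) - 1*434 = I*sqrt(19) - 434 = -434 + I*sqrt(19)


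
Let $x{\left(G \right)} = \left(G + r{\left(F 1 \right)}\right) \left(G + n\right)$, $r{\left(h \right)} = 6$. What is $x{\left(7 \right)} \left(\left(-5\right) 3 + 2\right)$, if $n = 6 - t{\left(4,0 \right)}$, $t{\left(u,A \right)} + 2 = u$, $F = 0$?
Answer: $-1859$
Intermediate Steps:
$t{\left(u,A \right)} = -2 + u$
$n = 4$ ($n = 6 - \left(-2 + 4\right) = 6 - 2 = 4$)
$x{\left(G \right)} = \left(4 + G\right) \left(6 + G\right)$ ($x{\left(G \right)} = \left(G + 6\right) \left(G + 4\right) = \left(6 + G\right) \left(4 + G\right) = \left(4 + G\right) \left(6 + G\right)$)
$x{\left(7 \right)} \left(\left(-5\right) 3 + 2\right) = \left(24 + 7^{2} + 10 \cdot 7\right) \left(\left(-5\right) 3 + 2\right) = \left(24 + 49 + 70\right) \left(-15 + 2\right) = 143 \left(-13\right) = -1859$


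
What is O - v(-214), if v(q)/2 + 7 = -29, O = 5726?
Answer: 5798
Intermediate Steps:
v(q) = -72 (v(q) = -14 + 2*(-29) = -14 - 58 = -72)
O - v(-214) = 5726 - 1*(-72) = 5726 + 72 = 5798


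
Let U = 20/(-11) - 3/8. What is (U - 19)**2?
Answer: 3478225/7744 ≈ 449.15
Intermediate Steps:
U = -193/88 (U = 20*(-1/11) - 3*1/8 = -20/11 - 3/8 = -193/88 ≈ -2.1932)
(U - 19)**2 = (-193/88 - 19)**2 = (-1865/88)**2 = 3478225/7744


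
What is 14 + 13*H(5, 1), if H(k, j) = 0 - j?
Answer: 1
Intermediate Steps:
H(k, j) = -j
14 + 13*H(5, 1) = 14 + 13*(-1*1) = 14 + 13*(-1) = 14 - 13 = 1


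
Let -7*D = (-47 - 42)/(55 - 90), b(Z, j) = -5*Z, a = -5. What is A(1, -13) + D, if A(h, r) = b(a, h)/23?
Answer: 4078/5635 ≈ 0.72369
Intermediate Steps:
A(h, r) = 25/23 (A(h, r) = -5*(-5)/23 = 25*(1/23) = 25/23)
D = -89/245 (D = -(-47 - 42)/(7*(55 - 90)) = -(-89)/(7*(-35)) = -(-89)*(-1)/(7*35) = -1/7*89/35 = -89/245 ≈ -0.36327)
A(1, -13) + D = 25/23 - 89/245 = 4078/5635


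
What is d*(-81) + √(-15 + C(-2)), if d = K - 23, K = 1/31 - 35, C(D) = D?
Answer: 145557/31 + I*√17 ≈ 4695.4 + 4.1231*I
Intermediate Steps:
K = -1084/31 (K = 1/31 - 35 = -1084/31 ≈ -34.968)
d = -1797/31 (d = -1084/31 - 23 = -1797/31 ≈ -57.968)
d*(-81) + √(-15 + C(-2)) = -1797/31*(-81) + √(-15 - 2) = 145557/31 + √(-17) = 145557/31 + I*√17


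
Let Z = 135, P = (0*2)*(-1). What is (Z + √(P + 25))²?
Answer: 19600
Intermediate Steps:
P = 0 (P = 0*(-1) = 0)
(Z + √(P + 25))² = (135 + √(0 + 25))² = (135 + √25)² = (135 + 5)² = 140² = 19600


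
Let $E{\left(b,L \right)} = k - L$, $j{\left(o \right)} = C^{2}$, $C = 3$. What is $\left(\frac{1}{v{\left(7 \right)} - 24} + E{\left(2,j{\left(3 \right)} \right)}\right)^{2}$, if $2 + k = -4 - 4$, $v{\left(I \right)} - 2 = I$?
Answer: $\frac{81796}{225} \approx 363.54$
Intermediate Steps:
$v{\left(I \right)} = 2 + I$
$j{\left(o \right)} = 9$ ($j{\left(o \right)} = 3^{2} = 9$)
$k = -10$ ($k = -2 - 8 = -10$)
$E{\left(b,L \right)} = -10 - L$
$\left(\frac{1}{v{\left(7 \right)} - 24} + E{\left(2,j{\left(3 \right)} \right)}\right)^{2} = \left(\frac{1}{\left(2 + 7\right) - 24} - 19\right)^{2} = \left(\frac{1}{9 - 24} - 19\right)^{2} = \left(\frac{1}{-15} - 19\right)^{2} = \left(- \frac{1}{15} - 19\right)^{2} = \left(- \frac{286}{15}\right)^{2} = \frac{81796}{225}$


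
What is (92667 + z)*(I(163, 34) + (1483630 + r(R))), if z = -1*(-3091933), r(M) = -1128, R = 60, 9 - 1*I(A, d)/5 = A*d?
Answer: 4633073910200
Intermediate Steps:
I(A, d) = 45 - 5*A*d
z = 3091933
(92667 + z)*(I(163, 34) + (1483630 + r(R))) = (92667 + 3091933)*((45 - 5*163*34) + (1483630 - 1128)) = 3184600*((45 - 27710) + 1482502) = 3184600*(-27665 + 1482502) = 3184600*1454837 = 4633073910200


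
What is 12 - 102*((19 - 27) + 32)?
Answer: -2436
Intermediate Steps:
12 - 102*((19 - 27) + 32) = 12 - 102*(-8 + 32) = 12 - 102*24 = 12 - 2448 = -2436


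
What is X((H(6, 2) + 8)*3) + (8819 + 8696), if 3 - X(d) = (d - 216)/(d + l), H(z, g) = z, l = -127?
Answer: 1488856/85 ≈ 17516.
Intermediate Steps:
X(d) = 3 - (-216 + d)/(-127 + d) (X(d) = 3 - (d - 216)/(d - 127) = 3 - (-216 + d)/(-127 + d))
X((H(6, 2) + 8)*3) + (8819 + 8696) = (-165 + 2*((6 + 8)*3))/(-127 + (6 + 8)*3) + (8819 + 8696) = (-165 + 2*(14*3))/(-127 + 14*3) + 17515 = (-165 + 2*42)/(-127 + 42) + 17515 = (-165 + 84)/(-85) + 17515 = -1/85*(-81) + 17515 = 81/85 + 17515 = 1488856/85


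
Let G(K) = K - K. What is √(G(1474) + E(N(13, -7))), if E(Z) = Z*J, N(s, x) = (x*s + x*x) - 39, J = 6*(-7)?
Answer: 9*√42 ≈ 58.327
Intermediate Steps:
J = -42
N(s, x) = -39 + x² + s*x (N(s, x) = (s*x + x²) - 39 = (x² + s*x) - 39 = -39 + x² + s*x)
G(K) = 0
E(Z) = -42*Z (E(Z) = Z*(-42) = -42*Z)
√(G(1474) + E(N(13, -7))) = √(0 - 42*(-39 + (-7)² + 13*(-7))) = √(0 - 42*(-39 + 49 - 91)) = √(0 - 42*(-81)) = √(0 + 3402) = √3402 = 9*√42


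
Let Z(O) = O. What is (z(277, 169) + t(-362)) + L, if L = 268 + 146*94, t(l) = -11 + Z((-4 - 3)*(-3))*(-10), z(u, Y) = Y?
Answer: 13940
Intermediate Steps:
t(l) = -221 (t(l) = -11 + ((-4 - 3)*(-3))*(-10) = -11 - 7*(-3)*(-10) = -11 + 21*(-10) = -11 - 210 = -221)
L = 13992 (L = 268 + 13724 = 13992)
(z(277, 169) + t(-362)) + L = (169 - 221) + 13992 = -52 + 13992 = 13940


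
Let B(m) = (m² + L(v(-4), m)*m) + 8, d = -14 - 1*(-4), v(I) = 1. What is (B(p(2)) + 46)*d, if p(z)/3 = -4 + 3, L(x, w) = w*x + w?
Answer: -810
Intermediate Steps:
L(x, w) = w + w*x
p(z) = -3 (p(z) = 3*(-4 + 3) = 3*(-1) = -3)
d = -10 (d = -14 + 4 = -10)
B(m) = 8 + 3*m² (B(m) = (m² + (m*(1 + 1))*m) + 8 = (m² + (m*2)*m) + 8 = (m² + (2*m)*m) + 8 = (m² + 2*m²) + 8 = 3*m² + 8 = 8 + 3*m²)
(B(p(2)) + 46)*d = ((8 + 3*(-3)²) + 46)*(-10) = ((8 + 3*9) + 46)*(-10) = ((8 + 27) + 46)*(-10) = (35 + 46)*(-10) = 81*(-10) = -810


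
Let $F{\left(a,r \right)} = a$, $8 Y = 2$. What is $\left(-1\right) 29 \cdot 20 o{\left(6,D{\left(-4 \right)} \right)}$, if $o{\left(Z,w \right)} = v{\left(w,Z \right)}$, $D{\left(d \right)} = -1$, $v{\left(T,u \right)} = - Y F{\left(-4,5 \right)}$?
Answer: $-580$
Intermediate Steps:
$Y = \frac{1}{4}$ ($Y = \frac{1}{8} \cdot 2 = \frac{1}{4} \approx 0.25$)
$v{\left(T,u \right)} = 1$ ($v{\left(T,u \right)} = \left(-1\right) \frac{1}{4} \left(-4\right) = \left(- \frac{1}{4}\right) \left(-4\right) = 1$)
$o{\left(Z,w \right)} = 1$
$\left(-1\right) 29 \cdot 20 o{\left(6,D{\left(-4 \right)} \right)} = \left(-1\right) 29 \cdot 20 \cdot 1 = \left(-29\right) 20 \cdot 1 = \left(-580\right) 1 = -580$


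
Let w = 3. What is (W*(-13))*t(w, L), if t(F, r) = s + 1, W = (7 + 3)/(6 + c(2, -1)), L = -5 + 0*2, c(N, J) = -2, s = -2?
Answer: 65/2 ≈ 32.500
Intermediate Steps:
L = -5 (L = -5 + 0 = -5)
W = 5/2 (W = (7 + 3)/(6 - 2) = 10/4 = 10*(1/4) = 5/2 ≈ 2.5000)
t(F, r) = -1 (t(F, r) = -2 + 1 = -1)
(W*(-13))*t(w, L) = ((5/2)*(-13))*(-1) = -65/2*(-1) = 65/2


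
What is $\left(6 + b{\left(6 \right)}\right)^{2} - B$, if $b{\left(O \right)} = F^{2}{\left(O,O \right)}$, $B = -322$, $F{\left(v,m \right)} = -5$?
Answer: $1283$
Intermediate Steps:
$b{\left(O \right)} = 25$ ($b{\left(O \right)} = \left(-5\right)^{2} = 25$)
$\left(6 + b{\left(6 \right)}\right)^{2} - B = \left(6 + 25\right)^{2} - -322 = 31^{2} + 322 = 961 + 322 = 1283$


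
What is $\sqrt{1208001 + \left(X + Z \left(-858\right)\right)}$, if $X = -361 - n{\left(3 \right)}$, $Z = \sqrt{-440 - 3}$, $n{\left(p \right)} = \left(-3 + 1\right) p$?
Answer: $\sqrt{1207646 - 858 i \sqrt{443}} \approx 1099.0 - 8.216 i$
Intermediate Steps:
$n{\left(p \right)} = - 2 p$
$Z = i \sqrt{443}$ ($Z = \sqrt{-443} = i \sqrt{443} \approx 21.048 i$)
$X = -355$ ($X = -361 - \left(-2\right) 3 = -361 - -6 = -361 + 6 = -355$)
$\sqrt{1208001 + \left(X + Z \left(-858\right)\right)} = \sqrt{1208001 - \left(355 - i \sqrt{443} \left(-858\right)\right)} = \sqrt{1208001 - \left(355 + 858 i \sqrt{443}\right)} = \sqrt{1207646 - 858 i \sqrt{443}}$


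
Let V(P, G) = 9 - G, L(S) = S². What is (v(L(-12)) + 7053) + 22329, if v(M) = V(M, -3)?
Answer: 29394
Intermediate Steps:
v(M) = 12 (v(M) = 9 - 1*(-3) = 9 + 3 = 12)
(v(L(-12)) + 7053) + 22329 = (12 + 7053) + 22329 = 7065 + 22329 = 29394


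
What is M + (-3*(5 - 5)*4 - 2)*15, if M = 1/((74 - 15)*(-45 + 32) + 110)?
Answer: -19711/657 ≈ -30.002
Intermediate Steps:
M = -1/657 (M = 1/(59*(-13) + 110) = 1/(-767 + 110) = 1/(-657) = -1/657 ≈ -0.0015221)
M + (-3*(5 - 5)*4 - 2)*15 = -1/657 + (-3*(5 - 5)*4 - 2)*15 = -1/657 + (-0*4 - 2)*15 = -1/657 + (-3*0 - 2)*15 = -1/657 + (0 - 2)*15 = -1/657 - 2*15 = -1/657 - 30 = -19711/657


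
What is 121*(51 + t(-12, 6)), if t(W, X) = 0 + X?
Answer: 6897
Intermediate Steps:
t(W, X) = X
121*(51 + t(-12, 6)) = 121*(51 + 6) = 121*57 = 6897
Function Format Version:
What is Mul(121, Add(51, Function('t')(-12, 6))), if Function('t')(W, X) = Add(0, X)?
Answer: 6897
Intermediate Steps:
Function('t')(W, X) = X
Mul(121, Add(51, Function('t')(-12, 6))) = Mul(121, Add(51, 6)) = Mul(121, 57) = 6897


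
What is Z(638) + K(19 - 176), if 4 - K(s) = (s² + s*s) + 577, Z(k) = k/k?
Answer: -49870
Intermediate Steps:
Z(k) = 1
K(s) = -573 - 2*s² (K(s) = 4 - ((s² + s*s) + 577) = 4 - ((s² + s²) + 577) = 4 - (2*s² + 577) = 4 - (577 + 2*s²) = 4 + (-577 - 2*s²) = -573 - 2*s²)
Z(638) + K(19 - 176) = 1 + (-573 - 2*(19 - 176)²) = 1 + (-573 - 2*(-157)²) = 1 + (-573 - 2*24649) = 1 + (-573 - 49298) = 1 - 49871 = -49870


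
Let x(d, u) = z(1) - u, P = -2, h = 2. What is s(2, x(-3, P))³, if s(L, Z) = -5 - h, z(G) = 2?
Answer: -343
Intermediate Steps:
x(d, u) = 2 - u
s(L, Z) = -7 (s(L, Z) = -5 - 1*2 = -5 - 2 = -7)
s(2, x(-3, P))³ = (-7)³ = -343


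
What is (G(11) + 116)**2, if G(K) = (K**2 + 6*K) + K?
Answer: 98596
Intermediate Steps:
G(K) = K**2 + 7*K
(G(11) + 116)**2 = (11*(7 + 11) + 116)**2 = (11*18 + 116)**2 = (198 + 116)**2 = 314**2 = 98596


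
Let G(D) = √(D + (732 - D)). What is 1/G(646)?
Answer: √183/366 ≈ 0.036961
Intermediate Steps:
G(D) = 2*√183 (G(D) = √732 = 2*√183)
1/G(646) = 1/(2*√183) = √183/366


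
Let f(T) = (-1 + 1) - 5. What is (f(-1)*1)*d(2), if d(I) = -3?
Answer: 15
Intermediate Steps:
f(T) = -5 (f(T) = 0 - 5 = -5)
(f(-1)*1)*d(2) = -5*1*(-3) = -5*(-3) = 15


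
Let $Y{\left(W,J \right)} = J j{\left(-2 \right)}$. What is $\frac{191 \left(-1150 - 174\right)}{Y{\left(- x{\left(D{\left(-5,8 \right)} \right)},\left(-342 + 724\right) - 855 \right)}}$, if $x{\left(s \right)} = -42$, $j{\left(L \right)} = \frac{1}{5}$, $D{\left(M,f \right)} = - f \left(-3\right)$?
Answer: $\frac{1264420}{473} \approx 2673.2$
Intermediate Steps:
$D{\left(M,f \right)} = 3 f$
$j{\left(L \right)} = \frac{1}{5}$
$Y{\left(W,J \right)} = \frac{J}{5}$ ($Y{\left(W,J \right)} = J \frac{1}{5} = \frac{J}{5}$)
$\frac{191 \left(-1150 - 174\right)}{Y{\left(- x{\left(D{\left(-5,8 \right)} \right)},\left(-342 + 724\right) - 855 \right)}} = \frac{191 \left(-1150 - 174\right)}{\frac{1}{5} \left(\left(-342 + 724\right) - 855\right)} = \frac{191 \left(-1324\right)}{\frac{1}{5} \left(382 - 855\right)} = - \frac{252884}{\frac{1}{5} \left(-473\right)} = - \frac{252884}{- \frac{473}{5}} = \left(-252884\right) \left(- \frac{5}{473}\right) = \frac{1264420}{473}$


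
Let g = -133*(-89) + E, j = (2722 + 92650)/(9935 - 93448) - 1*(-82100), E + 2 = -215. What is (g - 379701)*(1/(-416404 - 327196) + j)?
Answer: -1876609809932273376247/62100266800 ≈ -3.0219e+10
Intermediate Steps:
E = -217 (E = -2 - 215 = -217)
j = 6856321928/83513 (j = 95372/(-83513) + 82100 = 95372*(-1/83513) + 82100 = -95372/83513 + 82100 = 6856321928/83513 ≈ 82099.)
g = 11620 (g = -133*(-89) - 217 = 11837 - 217 = 11620)
(g - 379701)*(1/(-416404 - 327196) + j) = (11620 - 379701)*(1/(-416404 - 327196) + 6856321928/83513) = -368081*(1/(-743600) + 6856321928/83513) = -368081*(-1/743600 + 6856321928/83513) = -368081*5098360985577287/62100266800 = -1876609809932273376247/62100266800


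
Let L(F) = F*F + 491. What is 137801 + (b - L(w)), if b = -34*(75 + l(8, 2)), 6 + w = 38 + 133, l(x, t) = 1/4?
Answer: 215053/2 ≈ 1.0753e+5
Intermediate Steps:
l(x, t) = ¼
w = 165 (w = -6 + (38 + 133) = -6 + 171 = 165)
L(F) = 491 + F² (L(F) = F² + 491 = 491 + F²)
b = -5117/2 (b = -34*(75 + ¼) = -34*301/4 = -5117/2 ≈ -2558.5)
137801 + (b - L(w)) = 137801 + (-5117/2 - (491 + 165²)) = 137801 + (-5117/2 - (491 + 27225)) = 137801 + (-5117/2 - 1*27716) = 137801 + (-5117/2 - 27716) = 137801 - 60549/2 = 215053/2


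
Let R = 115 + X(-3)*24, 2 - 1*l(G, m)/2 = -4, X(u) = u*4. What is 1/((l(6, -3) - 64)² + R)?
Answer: 1/2531 ≈ 0.00039510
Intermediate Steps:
X(u) = 4*u
l(G, m) = 12 (l(G, m) = 4 - 2*(-4) = 4 + 8 = 12)
R = -173 (R = 115 + (4*(-3))*24 = 115 - 12*24 = 115 - 288 = -173)
1/((l(6, -3) - 64)² + R) = 1/((12 - 64)² - 173) = 1/((-52)² - 173) = 1/(2704 - 173) = 1/2531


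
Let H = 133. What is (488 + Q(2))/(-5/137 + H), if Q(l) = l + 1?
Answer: 67267/18216 ≈ 3.6927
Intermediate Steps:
Q(l) = 1 + l
(488 + Q(2))/(-5/137 + H) = (488 + (1 + 2))/(-5/137 + 133) = (488 + 3)/(-5*1/137 + 133) = 491/(-5/137 + 133) = 491/(18216/137) = 491*(137/18216) = 67267/18216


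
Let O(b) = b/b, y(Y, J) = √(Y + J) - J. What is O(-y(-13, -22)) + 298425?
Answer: 298426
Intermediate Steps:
y(Y, J) = √(J + Y) - J
O(b) = 1
O(-y(-13, -22)) + 298425 = 1 + 298425 = 298426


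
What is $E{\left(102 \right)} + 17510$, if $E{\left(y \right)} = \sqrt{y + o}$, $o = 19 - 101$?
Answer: $17510 + 2 \sqrt{5} \approx 17514.0$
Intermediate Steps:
$o = -82$
$E{\left(y \right)} = \sqrt{-82 + y}$ ($E{\left(y \right)} = \sqrt{y - 82} = \sqrt{-82 + y}$)
$E{\left(102 \right)} + 17510 = \sqrt{-82 + 102} + 17510 = \sqrt{20} + 17510 = 2 \sqrt{5} + 17510 = 17510 + 2 \sqrt{5}$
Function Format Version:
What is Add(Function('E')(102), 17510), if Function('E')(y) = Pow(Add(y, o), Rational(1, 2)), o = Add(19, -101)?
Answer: Add(17510, Mul(2, Pow(5, Rational(1, 2)))) ≈ 17514.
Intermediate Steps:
o = -82
Function('E')(y) = Pow(Add(-82, y), Rational(1, 2)) (Function('E')(y) = Pow(Add(y, -82), Rational(1, 2)) = Pow(Add(-82, y), Rational(1, 2)))
Add(Function('E')(102), 17510) = Add(Pow(Add(-82, 102), Rational(1, 2)), 17510) = Add(Pow(20, Rational(1, 2)), 17510) = Add(Mul(2, Pow(5, Rational(1, 2))), 17510) = Add(17510, Mul(2, Pow(5, Rational(1, 2))))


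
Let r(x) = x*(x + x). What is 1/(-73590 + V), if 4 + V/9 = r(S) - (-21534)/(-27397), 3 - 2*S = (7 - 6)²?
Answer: -27397/2016832182 ≈ -1.3584e-5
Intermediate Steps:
S = 1 (S = 3/2 - (7 - 6)²/2 = 3/2 - ½*1² = 3/2 - ½*1 = 3/2 - ½ = 1)
r(x) = 2*x² (r(x) = x*(2*x) = 2*x²)
V = -686952/27397 (V = -36 + 9*(2*1² - (-21534)/(-27397)) = -36 + 9*(2*1 - (-21534)*(-1)/27397) = -36 + 9*(2 - 1*21534/27397) = -36 + 9*(2 - 21534/27397) = -36 + 9*(33260/27397) = -36 + 299340/27397 = -686952/27397 ≈ -25.074)
1/(-73590 + V) = 1/(-73590 - 686952/27397) = 1/(-2016832182/27397) = -27397/2016832182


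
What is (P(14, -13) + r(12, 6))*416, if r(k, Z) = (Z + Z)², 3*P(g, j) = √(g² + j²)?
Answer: 59904 + 416*√365/3 ≈ 62553.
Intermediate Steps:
P(g, j) = √(g² + j²)/3
r(k, Z) = 4*Z² (r(k, Z) = (2*Z)² = 4*Z²)
(P(14, -13) + r(12, 6))*416 = (√(14² + (-13)²)/3 + 4*6²)*416 = (√(196 + 169)/3 + 4*36)*416 = (√365/3 + 144)*416 = (144 + √365/3)*416 = 59904 + 416*√365/3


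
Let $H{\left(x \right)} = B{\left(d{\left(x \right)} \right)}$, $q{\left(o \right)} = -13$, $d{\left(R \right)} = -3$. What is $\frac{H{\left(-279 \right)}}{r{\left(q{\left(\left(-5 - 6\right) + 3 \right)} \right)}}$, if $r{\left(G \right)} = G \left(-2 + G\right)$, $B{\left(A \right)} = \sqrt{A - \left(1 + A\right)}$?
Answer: $\frac{i}{195} \approx 0.0051282 i$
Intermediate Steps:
$B{\left(A \right)} = i$ ($B{\left(A \right)} = \sqrt{-1} = i$)
$H{\left(x \right)} = i$
$\frac{H{\left(-279 \right)}}{r{\left(q{\left(\left(-5 - 6\right) + 3 \right)} \right)}} = \frac{i}{\left(-13\right) \left(-2 - 13\right)} = \frac{i}{\left(-13\right) \left(-15\right)} = \frac{i}{195}$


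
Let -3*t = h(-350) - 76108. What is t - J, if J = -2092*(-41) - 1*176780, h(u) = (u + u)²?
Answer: -46956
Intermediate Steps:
h(u) = 4*u² (h(u) = (2*u)² = 4*u²)
t = -137964 (t = -(4*(-350)² - 76108)/3 = -(4*122500 - 76108)/3 = -(490000 - 76108)/3 = -⅓*413892 = -137964)
J = -91008 (J = 85772 - 176780 = -91008)
t - J = -137964 - 1*(-91008) = -137964 + 91008 = -46956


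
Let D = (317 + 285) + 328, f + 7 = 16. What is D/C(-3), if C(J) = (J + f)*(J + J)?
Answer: -155/6 ≈ -25.833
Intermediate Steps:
f = 9 (f = -7 + 16 = 9)
C(J) = 2*J*(9 + J) (C(J) = (J + 9)*(J + J) = (9 + J)*(2*J) = 2*J*(9 + J))
D = 930 (D = 602 + 328 = 930)
D/C(-3) = 930/((2*(-3)*(9 - 3))) = 930/((2*(-3)*6)) = 930/(-36) = 930*(-1/36) = -155/6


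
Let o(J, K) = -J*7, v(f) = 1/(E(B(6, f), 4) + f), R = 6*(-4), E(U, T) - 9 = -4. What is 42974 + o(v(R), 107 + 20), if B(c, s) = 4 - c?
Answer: 816513/19 ≈ 42974.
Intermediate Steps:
E(U, T) = 5 (E(U, T) = 9 - 4 = 5)
R = -24
v(f) = 1/(5 + f)
o(J, K) = -7*J
42974 + o(v(R), 107 + 20) = 42974 - 7/(5 - 24) = 42974 - 7/(-19) = 42974 - 7*(-1/19) = 42974 + 7/19 = 816513/19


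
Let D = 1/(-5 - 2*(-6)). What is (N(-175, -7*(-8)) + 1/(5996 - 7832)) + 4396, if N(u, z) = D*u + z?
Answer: 8127971/1836 ≈ 4427.0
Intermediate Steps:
D = ⅐ (D = 1/(-5 + 12) = 1/7 = ⅐ ≈ 0.14286)
N(u, z) = z + u/7 (N(u, z) = u/7 + z = z + u/7)
(N(-175, -7*(-8)) + 1/(5996 - 7832)) + 4396 = ((-7*(-8) + (⅐)*(-175)) + 1/(5996 - 7832)) + 4396 = ((56 - 25) + 1/(-1836)) + 4396 = (31 - 1/1836) + 4396 = 56915/1836 + 4396 = 8127971/1836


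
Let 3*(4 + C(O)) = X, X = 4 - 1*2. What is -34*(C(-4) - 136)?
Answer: 14212/3 ≈ 4737.3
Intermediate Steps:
X = 2 (X = 4 - 2 = 2)
C(O) = -10/3 (C(O) = -4 + (⅓)*2 = -4 + ⅔ = -10/3)
-34*(C(-4) - 136) = -34*(-10/3 - 136) = -34*(-418/3) = 14212/3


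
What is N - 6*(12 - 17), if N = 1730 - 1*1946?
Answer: -186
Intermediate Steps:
N = -216 (N = 1730 - 1946 = -216)
N - 6*(12 - 17) = -216 - 6*(12 - 17) = -216 - 6*(-5) = -216 + 30 = -186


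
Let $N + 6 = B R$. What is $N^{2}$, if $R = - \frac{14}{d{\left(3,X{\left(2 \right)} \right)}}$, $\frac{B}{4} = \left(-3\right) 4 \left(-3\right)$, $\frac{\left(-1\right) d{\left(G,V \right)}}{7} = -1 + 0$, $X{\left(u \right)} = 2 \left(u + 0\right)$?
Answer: $86436$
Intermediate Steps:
$X{\left(u \right)} = 2 u$
$d{\left(G,V \right)} = 7$ ($d{\left(G,V \right)} = - 7 \left(-1 + 0\right) = \left(-7\right) \left(-1\right) = 7$)
$B = 144$ ($B = 4 \left(-3\right) 4 \left(-3\right) = 4 \left(\left(-12\right) \left(-3\right)\right) = 4 \cdot 36 = 144$)
$R = -2$ ($R = - \frac{14}{7} = \left(-14\right) \frac{1}{7} = -2$)
$N = -294$ ($N = -6 + 144 \left(-2\right) = -6 - 288 = -294$)
$N^{2} = \left(-294\right)^{2} = 86436$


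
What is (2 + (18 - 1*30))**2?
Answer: 100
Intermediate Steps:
(2 + (18 - 1*30))**2 = (2 + (18 - 30))**2 = (2 - 12)**2 = (-10)**2 = 100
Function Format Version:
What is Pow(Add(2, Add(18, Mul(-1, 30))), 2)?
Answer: 100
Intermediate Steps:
Pow(Add(2, Add(18, Mul(-1, 30))), 2) = Pow(Add(2, Add(18, -30)), 2) = Pow(Add(2, -12), 2) = Pow(-10, 2) = 100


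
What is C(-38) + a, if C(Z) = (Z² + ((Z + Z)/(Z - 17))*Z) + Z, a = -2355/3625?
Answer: 10788909/7975 ≈ 1352.8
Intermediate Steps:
a = -471/725 (a = -2355*1/3625 = -471/725 ≈ -0.64966)
C(Z) = Z + Z² + 2*Z²/(-17 + Z) (C(Z) = (Z² + ((2*Z)/(-17 + Z))*Z) + Z = (Z² + (2*Z/(-17 + Z))*Z) + Z = (Z² + 2*Z²/(-17 + Z)) + Z = Z + Z² + 2*Z²/(-17 + Z))
C(-38) + a = -38*(-17 + (-38)² - 14*(-38))/(-17 - 38) - 471/725 = -38*(-17 + 1444 + 532)/(-55) - 471/725 = -38*(-1/55)*1959 - 471/725 = 74442/55 - 471/725 = 10788909/7975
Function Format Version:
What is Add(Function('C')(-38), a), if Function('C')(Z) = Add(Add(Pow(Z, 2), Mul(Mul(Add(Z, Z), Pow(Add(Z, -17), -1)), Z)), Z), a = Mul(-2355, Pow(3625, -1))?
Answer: Rational(10788909, 7975) ≈ 1352.8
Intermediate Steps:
a = Rational(-471, 725) (a = Mul(-2355, Rational(1, 3625)) = Rational(-471, 725) ≈ -0.64966)
Function('C')(Z) = Add(Z, Pow(Z, 2), Mul(2, Pow(Z, 2), Pow(Add(-17, Z), -1))) (Function('C')(Z) = Add(Add(Pow(Z, 2), Mul(Mul(Mul(2, Z), Pow(Add(-17, Z), -1)), Z)), Z) = Add(Add(Pow(Z, 2), Mul(Mul(2, Z, Pow(Add(-17, Z), -1)), Z)), Z) = Add(Add(Pow(Z, 2), Mul(2, Pow(Z, 2), Pow(Add(-17, Z), -1))), Z) = Add(Z, Pow(Z, 2), Mul(2, Pow(Z, 2), Pow(Add(-17, Z), -1))))
Add(Function('C')(-38), a) = Add(Mul(-38, Pow(Add(-17, -38), -1), Add(-17, Pow(-38, 2), Mul(-14, -38))), Rational(-471, 725)) = Add(Mul(-38, Pow(-55, -1), Add(-17, 1444, 532)), Rational(-471, 725)) = Add(Mul(-38, Rational(-1, 55), 1959), Rational(-471, 725)) = Add(Rational(74442, 55), Rational(-471, 725)) = Rational(10788909, 7975)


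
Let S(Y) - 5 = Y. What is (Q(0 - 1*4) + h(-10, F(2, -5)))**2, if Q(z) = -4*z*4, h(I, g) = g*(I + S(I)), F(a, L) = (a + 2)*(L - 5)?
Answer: 440896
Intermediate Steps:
S(Y) = 5 + Y
F(a, L) = (-5 + L)*(2 + a) (F(a, L) = (2 + a)*(-5 + L) = (-5 + L)*(2 + a))
h(I, g) = g*(5 + 2*I) (h(I, g) = g*(I + (5 + I)) = g*(5 + 2*I))
Q(z) = -16*z
(Q(0 - 1*4) + h(-10, F(2, -5)))**2 = (-16*(0 - 1*4) + (-10 - 5*2 + 2*(-5) - 5*2)*(5 + 2*(-10)))**2 = (-16*(0 - 4) + (-10 - 10 - 10 - 10)*(5 - 20))**2 = (-16*(-4) - 40*(-15))**2 = (64 + 600)**2 = 664**2 = 440896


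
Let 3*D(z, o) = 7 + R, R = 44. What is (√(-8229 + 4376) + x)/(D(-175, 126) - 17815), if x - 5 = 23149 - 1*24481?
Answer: 1327/17798 - I*√3853/17798 ≈ 0.074559 - 0.0034876*I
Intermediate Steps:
x = -1327 (x = 5 + (23149 - 1*24481) = 5 + (23149 - 24481) = 5 - 1332 = -1327)
D(z, o) = 17 (D(z, o) = (7 + 44)/3 = (⅓)*51 = 17)
(√(-8229 + 4376) + x)/(D(-175, 126) - 17815) = (√(-8229 + 4376) - 1327)/(17 - 17815) = (√(-3853) - 1327)/(-17798) = (I*√3853 - 1327)*(-1/17798) = (-1327 + I*√3853)*(-1/17798) = 1327/17798 - I*√3853/17798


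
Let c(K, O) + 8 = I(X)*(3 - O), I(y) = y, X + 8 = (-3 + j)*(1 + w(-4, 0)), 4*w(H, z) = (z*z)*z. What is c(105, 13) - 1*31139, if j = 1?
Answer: -31047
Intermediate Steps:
w(H, z) = z³/4 (w(H, z) = ((z*z)*z)/4 = (z²*z)/4 = z³/4)
X = -10 (X = -8 + (-3 + 1)*(1 + (¼)*0³) = -8 - 2*(1 + (¼)*0) = -8 - 2*(1 + 0) = -8 - 2*1 = -8 - 2 = -10)
c(K, O) = -38 + 10*O (c(K, O) = -8 - 10*(3 - O) = -8 + (-30 + 10*O) = -38 + 10*O)
c(105, 13) - 1*31139 = (-38 + 10*13) - 1*31139 = (-38 + 130) - 31139 = 92 - 31139 = -31047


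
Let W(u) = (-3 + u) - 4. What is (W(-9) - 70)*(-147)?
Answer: 12642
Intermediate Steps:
W(u) = -7 + u
(W(-9) - 70)*(-147) = ((-7 - 9) - 70)*(-147) = (-16 - 70)*(-147) = -86*(-147) = 12642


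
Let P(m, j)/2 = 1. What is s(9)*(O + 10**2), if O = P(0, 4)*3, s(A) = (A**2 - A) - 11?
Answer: 6466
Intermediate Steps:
P(m, j) = 2 (P(m, j) = 2*1 = 2)
s(A) = -11 + A**2 - A
O = 6 (O = 2*3 = 6)
s(9)*(O + 10**2) = (-11 + 9**2 - 1*9)*(6 + 10**2) = (-11 + 81 - 9)*(6 + 100) = 61*106 = 6466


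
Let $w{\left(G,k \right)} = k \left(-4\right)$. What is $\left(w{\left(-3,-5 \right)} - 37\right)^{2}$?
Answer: $289$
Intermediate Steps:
$w{\left(G,k \right)} = - 4 k$
$\left(w{\left(-3,-5 \right)} - 37\right)^{2} = \left(\left(-4\right) \left(-5\right) - 37\right)^{2} = \left(20 - 37\right)^{2} = \left(-17\right)^{2} = 289$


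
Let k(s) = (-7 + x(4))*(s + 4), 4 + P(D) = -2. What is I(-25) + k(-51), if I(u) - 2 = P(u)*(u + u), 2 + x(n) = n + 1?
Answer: 490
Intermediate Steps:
P(D) = -6 (P(D) = -4 - 2 = -6)
x(n) = -1 + n (x(n) = -2 + (n + 1) = -2 + (1 + n) = -1 + n)
I(u) = 2 - 12*u (I(u) = 2 - 6*(u + u) = 2 - 12*u)
k(s) = -16 - 4*s (k(s) = (-7 + (-1 + 4))*(s + 4) = (-7 + 3)*(4 + s) = -4*(4 + s) = -16 - 4*s)
I(-25) + k(-51) = (2 - 12*(-25)) + (-16 - 4*(-51)) = (2 + 300) + (-16 + 204) = 302 + 188 = 490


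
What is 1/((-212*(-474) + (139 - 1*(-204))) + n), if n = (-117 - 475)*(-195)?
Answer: 1/216271 ≈ 4.6238e-6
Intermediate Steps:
n = 115440 (n = -592*(-195) = 115440)
1/((-212*(-474) + (139 - 1*(-204))) + n) = 1/((-212*(-474) + (139 - 1*(-204))) + 115440) = 1/((100488 + (139 + 204)) + 115440) = 1/((100488 + 343) + 115440) = 1/(100831 + 115440) = 1/216271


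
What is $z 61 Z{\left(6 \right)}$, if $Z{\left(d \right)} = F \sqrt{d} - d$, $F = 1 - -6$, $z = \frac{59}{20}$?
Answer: $- \frac{10797}{10} + \frac{25193 \sqrt{6}}{20} \approx 2005.8$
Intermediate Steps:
$z = \frac{59}{20}$ ($z = 59 \cdot \frac{1}{20} = \frac{59}{20} \approx 2.95$)
$F = 7$ ($F = 1 + 6 = 7$)
$Z{\left(d \right)} = - d + 7 \sqrt{d}$ ($Z{\left(d \right)} = 7 \sqrt{d} - d = - d + 7 \sqrt{d}$)
$z 61 Z{\left(6 \right)} = \frac{59}{20} \cdot 61 \left(\left(-1\right) 6 + 7 \sqrt{6}\right) = \frac{3599 \left(-6 + 7 \sqrt{6}\right)}{20} = - \frac{10797}{10} + \frac{25193 \sqrt{6}}{20}$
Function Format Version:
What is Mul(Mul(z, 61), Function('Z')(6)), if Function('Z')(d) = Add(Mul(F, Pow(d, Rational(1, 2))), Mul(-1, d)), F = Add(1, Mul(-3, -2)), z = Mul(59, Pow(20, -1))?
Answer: Add(Rational(-10797, 10), Mul(Rational(25193, 20), Pow(6, Rational(1, 2)))) ≈ 2005.8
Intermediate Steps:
z = Rational(59, 20) (z = Mul(59, Rational(1, 20)) = Rational(59, 20) ≈ 2.9500)
F = 7 (F = Add(1, 6) = 7)
Function('Z')(d) = Add(Mul(-1, d), Mul(7, Pow(d, Rational(1, 2)))) (Function('Z')(d) = Add(Mul(7, Pow(d, Rational(1, 2))), Mul(-1, d)) = Add(Mul(-1, d), Mul(7, Pow(d, Rational(1, 2)))))
Mul(Mul(z, 61), Function('Z')(6)) = Mul(Mul(Rational(59, 20), 61), Add(Mul(-1, 6), Mul(7, Pow(6, Rational(1, 2))))) = Mul(Rational(3599, 20), Add(-6, Mul(7, Pow(6, Rational(1, 2))))) = Add(Rational(-10797, 10), Mul(Rational(25193, 20), Pow(6, Rational(1, 2))))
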